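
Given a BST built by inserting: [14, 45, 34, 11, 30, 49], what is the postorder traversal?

Tree insertion order: [14, 45, 34, 11, 30, 49]
Tree (level-order array): [14, 11, 45, None, None, 34, 49, 30]
Postorder traversal: [11, 30, 34, 49, 45, 14]


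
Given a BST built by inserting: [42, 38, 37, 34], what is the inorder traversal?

Tree insertion order: [42, 38, 37, 34]
Tree (level-order array): [42, 38, None, 37, None, 34]
Inorder traversal: [34, 37, 38, 42]


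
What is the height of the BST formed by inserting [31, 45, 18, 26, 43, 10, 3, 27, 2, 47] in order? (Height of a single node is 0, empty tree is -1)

Insertion order: [31, 45, 18, 26, 43, 10, 3, 27, 2, 47]
Tree (level-order array): [31, 18, 45, 10, 26, 43, 47, 3, None, None, 27, None, None, None, None, 2]
Compute height bottom-up (empty subtree = -1):
  height(2) = 1 + max(-1, -1) = 0
  height(3) = 1 + max(0, -1) = 1
  height(10) = 1 + max(1, -1) = 2
  height(27) = 1 + max(-1, -1) = 0
  height(26) = 1 + max(-1, 0) = 1
  height(18) = 1 + max(2, 1) = 3
  height(43) = 1 + max(-1, -1) = 0
  height(47) = 1 + max(-1, -1) = 0
  height(45) = 1 + max(0, 0) = 1
  height(31) = 1 + max(3, 1) = 4
Height = 4


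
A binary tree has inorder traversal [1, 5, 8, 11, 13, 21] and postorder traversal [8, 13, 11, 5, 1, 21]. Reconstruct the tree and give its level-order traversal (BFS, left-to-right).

Inorder:   [1, 5, 8, 11, 13, 21]
Postorder: [8, 13, 11, 5, 1, 21]
Algorithm: postorder visits root last, so walk postorder right-to-left;
each value is the root of the current inorder slice — split it at that
value, recurse on the right subtree first, then the left.
Recursive splits:
  root=21; inorder splits into left=[1, 5, 8, 11, 13], right=[]
  root=1; inorder splits into left=[], right=[5, 8, 11, 13]
  root=5; inorder splits into left=[], right=[8, 11, 13]
  root=11; inorder splits into left=[8], right=[13]
  root=13; inorder splits into left=[], right=[]
  root=8; inorder splits into left=[], right=[]
Reconstructed level-order: [21, 1, 5, 11, 8, 13]


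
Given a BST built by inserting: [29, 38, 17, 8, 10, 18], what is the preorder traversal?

Tree insertion order: [29, 38, 17, 8, 10, 18]
Tree (level-order array): [29, 17, 38, 8, 18, None, None, None, 10]
Preorder traversal: [29, 17, 8, 10, 18, 38]


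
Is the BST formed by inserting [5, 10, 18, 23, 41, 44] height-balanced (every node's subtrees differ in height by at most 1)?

Tree (level-order array): [5, None, 10, None, 18, None, 23, None, 41, None, 44]
Definition: a tree is height-balanced if, at every node, |h(left) - h(right)| <= 1 (empty subtree has height -1).
Bottom-up per-node check:
  node 44: h_left=-1, h_right=-1, diff=0 [OK], height=0
  node 41: h_left=-1, h_right=0, diff=1 [OK], height=1
  node 23: h_left=-1, h_right=1, diff=2 [FAIL (|-1-1|=2 > 1)], height=2
  node 18: h_left=-1, h_right=2, diff=3 [FAIL (|-1-2|=3 > 1)], height=3
  node 10: h_left=-1, h_right=3, diff=4 [FAIL (|-1-3|=4 > 1)], height=4
  node 5: h_left=-1, h_right=4, diff=5 [FAIL (|-1-4|=5 > 1)], height=5
Node 23 violates the condition: |-1 - 1| = 2 > 1.
Result: Not balanced


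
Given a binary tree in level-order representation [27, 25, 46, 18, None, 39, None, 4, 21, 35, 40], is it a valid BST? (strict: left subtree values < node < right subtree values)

Level-order array: [27, 25, 46, 18, None, 39, None, 4, 21, 35, 40]
Validate using subtree bounds (lo, hi): at each node, require lo < value < hi,
then recurse left with hi=value and right with lo=value.
Preorder trace (stopping at first violation):
  at node 27 with bounds (-inf, +inf): OK
  at node 25 with bounds (-inf, 27): OK
  at node 18 with bounds (-inf, 25): OK
  at node 4 with bounds (-inf, 18): OK
  at node 21 with bounds (18, 25): OK
  at node 46 with bounds (27, +inf): OK
  at node 39 with bounds (27, 46): OK
  at node 35 with bounds (27, 39): OK
  at node 40 with bounds (39, 46): OK
No violation found at any node.
Result: Valid BST


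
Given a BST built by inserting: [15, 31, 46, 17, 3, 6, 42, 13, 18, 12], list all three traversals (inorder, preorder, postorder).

Tree insertion order: [15, 31, 46, 17, 3, 6, 42, 13, 18, 12]
Tree (level-order array): [15, 3, 31, None, 6, 17, 46, None, 13, None, 18, 42, None, 12]
Inorder (L, root, R): [3, 6, 12, 13, 15, 17, 18, 31, 42, 46]
Preorder (root, L, R): [15, 3, 6, 13, 12, 31, 17, 18, 46, 42]
Postorder (L, R, root): [12, 13, 6, 3, 18, 17, 42, 46, 31, 15]


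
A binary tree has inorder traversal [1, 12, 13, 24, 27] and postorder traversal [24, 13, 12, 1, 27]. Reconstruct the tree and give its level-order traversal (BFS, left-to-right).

Inorder:   [1, 12, 13, 24, 27]
Postorder: [24, 13, 12, 1, 27]
Algorithm: postorder visits root last, so walk postorder right-to-left;
each value is the root of the current inorder slice — split it at that
value, recurse on the right subtree first, then the left.
Recursive splits:
  root=27; inorder splits into left=[1, 12, 13, 24], right=[]
  root=1; inorder splits into left=[], right=[12, 13, 24]
  root=12; inorder splits into left=[], right=[13, 24]
  root=13; inorder splits into left=[], right=[24]
  root=24; inorder splits into left=[], right=[]
Reconstructed level-order: [27, 1, 12, 13, 24]


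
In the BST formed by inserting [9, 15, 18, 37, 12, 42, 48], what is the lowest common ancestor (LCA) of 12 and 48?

Tree insertion order: [9, 15, 18, 37, 12, 42, 48]
Tree (level-order array): [9, None, 15, 12, 18, None, None, None, 37, None, 42, None, 48]
In a BST, the LCA of p=12, q=48 is the first node v on the
root-to-leaf path with p <= v <= q (go left if both < v, right if both > v).
Walk from root:
  at 9: both 12 and 48 > 9, go right
  at 15: 12 <= 15 <= 48, this is the LCA
LCA = 15


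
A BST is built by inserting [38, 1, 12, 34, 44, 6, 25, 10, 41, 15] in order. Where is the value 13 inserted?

Starting tree (level order): [38, 1, 44, None, 12, 41, None, 6, 34, None, None, None, 10, 25, None, None, None, 15]
Insertion path: 38 -> 1 -> 12 -> 34 -> 25 -> 15
Result: insert 13 as left child of 15
Final tree (level order): [38, 1, 44, None, 12, 41, None, 6, 34, None, None, None, 10, 25, None, None, None, 15, None, 13]


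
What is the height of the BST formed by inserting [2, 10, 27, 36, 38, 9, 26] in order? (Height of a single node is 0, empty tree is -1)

Insertion order: [2, 10, 27, 36, 38, 9, 26]
Tree (level-order array): [2, None, 10, 9, 27, None, None, 26, 36, None, None, None, 38]
Compute height bottom-up (empty subtree = -1):
  height(9) = 1 + max(-1, -1) = 0
  height(26) = 1 + max(-1, -1) = 0
  height(38) = 1 + max(-1, -1) = 0
  height(36) = 1 + max(-1, 0) = 1
  height(27) = 1 + max(0, 1) = 2
  height(10) = 1 + max(0, 2) = 3
  height(2) = 1 + max(-1, 3) = 4
Height = 4


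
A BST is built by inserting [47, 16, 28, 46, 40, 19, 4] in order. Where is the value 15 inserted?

Starting tree (level order): [47, 16, None, 4, 28, None, None, 19, 46, None, None, 40]
Insertion path: 47 -> 16 -> 4
Result: insert 15 as right child of 4
Final tree (level order): [47, 16, None, 4, 28, None, 15, 19, 46, None, None, None, None, 40]


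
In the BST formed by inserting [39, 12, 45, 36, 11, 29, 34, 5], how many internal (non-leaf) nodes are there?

Tree built from: [39, 12, 45, 36, 11, 29, 34, 5]
Tree (level-order array): [39, 12, 45, 11, 36, None, None, 5, None, 29, None, None, None, None, 34]
Rule: An internal node has at least one child.
Per-node child counts:
  node 39: 2 child(ren)
  node 12: 2 child(ren)
  node 11: 1 child(ren)
  node 5: 0 child(ren)
  node 36: 1 child(ren)
  node 29: 1 child(ren)
  node 34: 0 child(ren)
  node 45: 0 child(ren)
Matching nodes: [39, 12, 11, 36, 29]
Count of internal (non-leaf) nodes: 5


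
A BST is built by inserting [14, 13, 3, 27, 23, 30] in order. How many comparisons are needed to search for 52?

Search path for 52: 14 -> 27 -> 30
Found: False
Comparisons: 3


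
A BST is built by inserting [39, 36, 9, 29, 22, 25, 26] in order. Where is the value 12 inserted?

Starting tree (level order): [39, 36, None, 9, None, None, 29, 22, None, None, 25, None, 26]
Insertion path: 39 -> 36 -> 9 -> 29 -> 22
Result: insert 12 as left child of 22
Final tree (level order): [39, 36, None, 9, None, None, 29, 22, None, 12, 25, None, None, None, 26]


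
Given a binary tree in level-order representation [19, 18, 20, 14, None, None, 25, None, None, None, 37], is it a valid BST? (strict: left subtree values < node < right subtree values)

Level-order array: [19, 18, 20, 14, None, None, 25, None, None, None, 37]
Validate using subtree bounds (lo, hi): at each node, require lo < value < hi,
then recurse left with hi=value and right with lo=value.
Preorder trace (stopping at first violation):
  at node 19 with bounds (-inf, +inf): OK
  at node 18 with bounds (-inf, 19): OK
  at node 14 with bounds (-inf, 18): OK
  at node 20 with bounds (19, +inf): OK
  at node 25 with bounds (20, +inf): OK
  at node 37 with bounds (25, +inf): OK
No violation found at any node.
Result: Valid BST


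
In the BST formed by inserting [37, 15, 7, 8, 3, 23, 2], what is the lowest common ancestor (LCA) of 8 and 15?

Tree insertion order: [37, 15, 7, 8, 3, 23, 2]
Tree (level-order array): [37, 15, None, 7, 23, 3, 8, None, None, 2]
In a BST, the LCA of p=8, q=15 is the first node v on the
root-to-leaf path with p <= v <= q (go left if both < v, right if both > v).
Walk from root:
  at 37: both 8 and 15 < 37, go left
  at 15: 8 <= 15 <= 15, this is the LCA
LCA = 15


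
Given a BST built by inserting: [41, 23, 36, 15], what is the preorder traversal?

Tree insertion order: [41, 23, 36, 15]
Tree (level-order array): [41, 23, None, 15, 36]
Preorder traversal: [41, 23, 15, 36]


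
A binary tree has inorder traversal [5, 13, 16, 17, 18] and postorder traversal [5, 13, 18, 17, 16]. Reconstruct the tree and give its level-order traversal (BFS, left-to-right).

Inorder:   [5, 13, 16, 17, 18]
Postorder: [5, 13, 18, 17, 16]
Algorithm: postorder visits root last, so walk postorder right-to-left;
each value is the root of the current inorder slice — split it at that
value, recurse on the right subtree first, then the left.
Recursive splits:
  root=16; inorder splits into left=[5, 13], right=[17, 18]
  root=17; inorder splits into left=[], right=[18]
  root=18; inorder splits into left=[], right=[]
  root=13; inorder splits into left=[5], right=[]
  root=5; inorder splits into left=[], right=[]
Reconstructed level-order: [16, 13, 17, 5, 18]


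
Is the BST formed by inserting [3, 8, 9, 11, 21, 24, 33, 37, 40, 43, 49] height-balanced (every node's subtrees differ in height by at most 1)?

Tree (level-order array): [3, None, 8, None, 9, None, 11, None, 21, None, 24, None, 33, None, 37, None, 40, None, 43, None, 49]
Definition: a tree is height-balanced if, at every node, |h(left) - h(right)| <= 1 (empty subtree has height -1).
Bottom-up per-node check:
  node 49: h_left=-1, h_right=-1, diff=0 [OK], height=0
  node 43: h_left=-1, h_right=0, diff=1 [OK], height=1
  node 40: h_left=-1, h_right=1, diff=2 [FAIL (|-1-1|=2 > 1)], height=2
  node 37: h_left=-1, h_right=2, diff=3 [FAIL (|-1-2|=3 > 1)], height=3
  node 33: h_left=-1, h_right=3, diff=4 [FAIL (|-1-3|=4 > 1)], height=4
  node 24: h_left=-1, h_right=4, diff=5 [FAIL (|-1-4|=5 > 1)], height=5
  node 21: h_left=-1, h_right=5, diff=6 [FAIL (|-1-5|=6 > 1)], height=6
  node 11: h_left=-1, h_right=6, diff=7 [FAIL (|-1-6|=7 > 1)], height=7
  node 9: h_left=-1, h_right=7, diff=8 [FAIL (|-1-7|=8 > 1)], height=8
  node 8: h_left=-1, h_right=8, diff=9 [FAIL (|-1-8|=9 > 1)], height=9
  node 3: h_left=-1, h_right=9, diff=10 [FAIL (|-1-9|=10 > 1)], height=10
Node 40 violates the condition: |-1 - 1| = 2 > 1.
Result: Not balanced


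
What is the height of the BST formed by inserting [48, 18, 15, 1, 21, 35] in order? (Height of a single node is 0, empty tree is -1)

Insertion order: [48, 18, 15, 1, 21, 35]
Tree (level-order array): [48, 18, None, 15, 21, 1, None, None, 35]
Compute height bottom-up (empty subtree = -1):
  height(1) = 1 + max(-1, -1) = 0
  height(15) = 1 + max(0, -1) = 1
  height(35) = 1 + max(-1, -1) = 0
  height(21) = 1 + max(-1, 0) = 1
  height(18) = 1 + max(1, 1) = 2
  height(48) = 1 + max(2, -1) = 3
Height = 3


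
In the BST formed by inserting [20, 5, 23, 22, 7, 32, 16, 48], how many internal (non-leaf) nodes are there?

Tree built from: [20, 5, 23, 22, 7, 32, 16, 48]
Tree (level-order array): [20, 5, 23, None, 7, 22, 32, None, 16, None, None, None, 48]
Rule: An internal node has at least one child.
Per-node child counts:
  node 20: 2 child(ren)
  node 5: 1 child(ren)
  node 7: 1 child(ren)
  node 16: 0 child(ren)
  node 23: 2 child(ren)
  node 22: 0 child(ren)
  node 32: 1 child(ren)
  node 48: 0 child(ren)
Matching nodes: [20, 5, 7, 23, 32]
Count of internal (non-leaf) nodes: 5


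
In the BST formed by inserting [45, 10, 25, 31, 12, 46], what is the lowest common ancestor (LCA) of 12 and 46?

Tree insertion order: [45, 10, 25, 31, 12, 46]
Tree (level-order array): [45, 10, 46, None, 25, None, None, 12, 31]
In a BST, the LCA of p=12, q=46 is the first node v on the
root-to-leaf path with p <= v <= q (go left if both < v, right if both > v).
Walk from root:
  at 45: 12 <= 45 <= 46, this is the LCA
LCA = 45


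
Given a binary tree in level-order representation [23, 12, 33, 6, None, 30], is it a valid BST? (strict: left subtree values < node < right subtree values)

Level-order array: [23, 12, 33, 6, None, 30]
Validate using subtree bounds (lo, hi): at each node, require lo < value < hi,
then recurse left with hi=value and right with lo=value.
Preorder trace (stopping at first violation):
  at node 23 with bounds (-inf, +inf): OK
  at node 12 with bounds (-inf, 23): OK
  at node 6 with bounds (-inf, 12): OK
  at node 33 with bounds (23, +inf): OK
  at node 30 with bounds (23, 33): OK
No violation found at any node.
Result: Valid BST


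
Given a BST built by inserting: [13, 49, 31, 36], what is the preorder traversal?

Tree insertion order: [13, 49, 31, 36]
Tree (level-order array): [13, None, 49, 31, None, None, 36]
Preorder traversal: [13, 49, 31, 36]


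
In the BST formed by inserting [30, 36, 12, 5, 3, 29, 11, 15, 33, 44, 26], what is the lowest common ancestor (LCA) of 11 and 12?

Tree insertion order: [30, 36, 12, 5, 3, 29, 11, 15, 33, 44, 26]
Tree (level-order array): [30, 12, 36, 5, 29, 33, 44, 3, 11, 15, None, None, None, None, None, None, None, None, None, None, 26]
In a BST, the LCA of p=11, q=12 is the first node v on the
root-to-leaf path with p <= v <= q (go left if both < v, right if both > v).
Walk from root:
  at 30: both 11 and 12 < 30, go left
  at 12: 11 <= 12 <= 12, this is the LCA
LCA = 12


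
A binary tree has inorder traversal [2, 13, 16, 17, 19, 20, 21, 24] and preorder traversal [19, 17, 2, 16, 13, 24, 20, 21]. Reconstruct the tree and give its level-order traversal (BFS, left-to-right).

Inorder:  [2, 13, 16, 17, 19, 20, 21, 24]
Preorder: [19, 17, 2, 16, 13, 24, 20, 21]
Algorithm: preorder visits root first, so consume preorder in order;
for each root, split the current inorder slice at that value into
left-subtree inorder and right-subtree inorder, then recurse.
Recursive splits:
  root=19; inorder splits into left=[2, 13, 16, 17], right=[20, 21, 24]
  root=17; inorder splits into left=[2, 13, 16], right=[]
  root=2; inorder splits into left=[], right=[13, 16]
  root=16; inorder splits into left=[13], right=[]
  root=13; inorder splits into left=[], right=[]
  root=24; inorder splits into left=[20, 21], right=[]
  root=20; inorder splits into left=[], right=[21]
  root=21; inorder splits into left=[], right=[]
Reconstructed level-order: [19, 17, 24, 2, 20, 16, 21, 13]


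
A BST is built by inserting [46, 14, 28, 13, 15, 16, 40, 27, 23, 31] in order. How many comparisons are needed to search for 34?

Search path for 34: 46 -> 14 -> 28 -> 40 -> 31
Found: False
Comparisons: 5


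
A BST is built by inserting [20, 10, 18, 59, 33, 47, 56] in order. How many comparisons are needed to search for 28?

Search path for 28: 20 -> 59 -> 33
Found: False
Comparisons: 3


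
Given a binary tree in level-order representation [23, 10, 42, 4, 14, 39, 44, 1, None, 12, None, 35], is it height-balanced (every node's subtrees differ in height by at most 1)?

Tree (level-order array): [23, 10, 42, 4, 14, 39, 44, 1, None, 12, None, 35]
Definition: a tree is height-balanced if, at every node, |h(left) - h(right)| <= 1 (empty subtree has height -1).
Bottom-up per-node check:
  node 1: h_left=-1, h_right=-1, diff=0 [OK], height=0
  node 4: h_left=0, h_right=-1, diff=1 [OK], height=1
  node 12: h_left=-1, h_right=-1, diff=0 [OK], height=0
  node 14: h_left=0, h_right=-1, diff=1 [OK], height=1
  node 10: h_left=1, h_right=1, diff=0 [OK], height=2
  node 35: h_left=-1, h_right=-1, diff=0 [OK], height=0
  node 39: h_left=0, h_right=-1, diff=1 [OK], height=1
  node 44: h_left=-1, h_right=-1, diff=0 [OK], height=0
  node 42: h_left=1, h_right=0, diff=1 [OK], height=2
  node 23: h_left=2, h_right=2, diff=0 [OK], height=3
All nodes satisfy the balance condition.
Result: Balanced


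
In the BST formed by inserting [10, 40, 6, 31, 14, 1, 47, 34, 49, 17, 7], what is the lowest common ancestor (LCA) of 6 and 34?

Tree insertion order: [10, 40, 6, 31, 14, 1, 47, 34, 49, 17, 7]
Tree (level-order array): [10, 6, 40, 1, 7, 31, 47, None, None, None, None, 14, 34, None, 49, None, 17]
In a BST, the LCA of p=6, q=34 is the first node v on the
root-to-leaf path with p <= v <= q (go left if both < v, right if both > v).
Walk from root:
  at 10: 6 <= 10 <= 34, this is the LCA
LCA = 10


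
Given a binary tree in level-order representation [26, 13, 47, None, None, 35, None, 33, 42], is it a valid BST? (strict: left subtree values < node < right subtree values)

Level-order array: [26, 13, 47, None, None, 35, None, 33, 42]
Validate using subtree bounds (lo, hi): at each node, require lo < value < hi,
then recurse left with hi=value and right with lo=value.
Preorder trace (stopping at first violation):
  at node 26 with bounds (-inf, +inf): OK
  at node 13 with bounds (-inf, 26): OK
  at node 47 with bounds (26, +inf): OK
  at node 35 with bounds (26, 47): OK
  at node 33 with bounds (26, 35): OK
  at node 42 with bounds (35, 47): OK
No violation found at any node.
Result: Valid BST


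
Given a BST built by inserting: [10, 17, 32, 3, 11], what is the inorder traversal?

Tree insertion order: [10, 17, 32, 3, 11]
Tree (level-order array): [10, 3, 17, None, None, 11, 32]
Inorder traversal: [3, 10, 11, 17, 32]


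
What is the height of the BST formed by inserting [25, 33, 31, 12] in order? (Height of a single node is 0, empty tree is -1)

Insertion order: [25, 33, 31, 12]
Tree (level-order array): [25, 12, 33, None, None, 31]
Compute height bottom-up (empty subtree = -1):
  height(12) = 1 + max(-1, -1) = 0
  height(31) = 1 + max(-1, -1) = 0
  height(33) = 1 + max(0, -1) = 1
  height(25) = 1 + max(0, 1) = 2
Height = 2


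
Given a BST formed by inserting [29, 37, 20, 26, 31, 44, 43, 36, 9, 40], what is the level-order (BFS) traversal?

Tree insertion order: [29, 37, 20, 26, 31, 44, 43, 36, 9, 40]
Tree (level-order array): [29, 20, 37, 9, 26, 31, 44, None, None, None, None, None, 36, 43, None, None, None, 40]
BFS from the root, enqueuing left then right child of each popped node:
  queue [29] -> pop 29, enqueue [20, 37], visited so far: [29]
  queue [20, 37] -> pop 20, enqueue [9, 26], visited so far: [29, 20]
  queue [37, 9, 26] -> pop 37, enqueue [31, 44], visited so far: [29, 20, 37]
  queue [9, 26, 31, 44] -> pop 9, enqueue [none], visited so far: [29, 20, 37, 9]
  queue [26, 31, 44] -> pop 26, enqueue [none], visited so far: [29, 20, 37, 9, 26]
  queue [31, 44] -> pop 31, enqueue [36], visited so far: [29, 20, 37, 9, 26, 31]
  queue [44, 36] -> pop 44, enqueue [43], visited so far: [29, 20, 37, 9, 26, 31, 44]
  queue [36, 43] -> pop 36, enqueue [none], visited so far: [29, 20, 37, 9, 26, 31, 44, 36]
  queue [43] -> pop 43, enqueue [40], visited so far: [29, 20, 37, 9, 26, 31, 44, 36, 43]
  queue [40] -> pop 40, enqueue [none], visited so far: [29, 20, 37, 9, 26, 31, 44, 36, 43, 40]
Result: [29, 20, 37, 9, 26, 31, 44, 36, 43, 40]


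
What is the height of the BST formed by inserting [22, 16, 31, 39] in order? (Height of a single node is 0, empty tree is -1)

Insertion order: [22, 16, 31, 39]
Tree (level-order array): [22, 16, 31, None, None, None, 39]
Compute height bottom-up (empty subtree = -1):
  height(16) = 1 + max(-1, -1) = 0
  height(39) = 1 + max(-1, -1) = 0
  height(31) = 1 + max(-1, 0) = 1
  height(22) = 1 + max(0, 1) = 2
Height = 2


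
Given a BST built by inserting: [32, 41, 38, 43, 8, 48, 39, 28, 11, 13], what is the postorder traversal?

Tree insertion order: [32, 41, 38, 43, 8, 48, 39, 28, 11, 13]
Tree (level-order array): [32, 8, 41, None, 28, 38, 43, 11, None, None, 39, None, 48, None, 13]
Postorder traversal: [13, 11, 28, 8, 39, 38, 48, 43, 41, 32]


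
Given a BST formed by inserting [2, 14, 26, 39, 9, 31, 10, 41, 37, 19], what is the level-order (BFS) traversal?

Tree insertion order: [2, 14, 26, 39, 9, 31, 10, 41, 37, 19]
Tree (level-order array): [2, None, 14, 9, 26, None, 10, 19, 39, None, None, None, None, 31, 41, None, 37]
BFS from the root, enqueuing left then right child of each popped node:
  queue [2] -> pop 2, enqueue [14], visited so far: [2]
  queue [14] -> pop 14, enqueue [9, 26], visited so far: [2, 14]
  queue [9, 26] -> pop 9, enqueue [10], visited so far: [2, 14, 9]
  queue [26, 10] -> pop 26, enqueue [19, 39], visited so far: [2, 14, 9, 26]
  queue [10, 19, 39] -> pop 10, enqueue [none], visited so far: [2, 14, 9, 26, 10]
  queue [19, 39] -> pop 19, enqueue [none], visited so far: [2, 14, 9, 26, 10, 19]
  queue [39] -> pop 39, enqueue [31, 41], visited so far: [2, 14, 9, 26, 10, 19, 39]
  queue [31, 41] -> pop 31, enqueue [37], visited so far: [2, 14, 9, 26, 10, 19, 39, 31]
  queue [41, 37] -> pop 41, enqueue [none], visited so far: [2, 14, 9, 26, 10, 19, 39, 31, 41]
  queue [37] -> pop 37, enqueue [none], visited so far: [2, 14, 9, 26, 10, 19, 39, 31, 41, 37]
Result: [2, 14, 9, 26, 10, 19, 39, 31, 41, 37]


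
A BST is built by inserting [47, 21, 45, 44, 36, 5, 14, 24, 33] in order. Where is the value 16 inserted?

Starting tree (level order): [47, 21, None, 5, 45, None, 14, 44, None, None, None, 36, None, 24, None, None, 33]
Insertion path: 47 -> 21 -> 5 -> 14
Result: insert 16 as right child of 14
Final tree (level order): [47, 21, None, 5, 45, None, 14, 44, None, None, 16, 36, None, None, None, 24, None, None, 33]


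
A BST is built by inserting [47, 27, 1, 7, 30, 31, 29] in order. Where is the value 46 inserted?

Starting tree (level order): [47, 27, None, 1, 30, None, 7, 29, 31]
Insertion path: 47 -> 27 -> 30 -> 31
Result: insert 46 as right child of 31
Final tree (level order): [47, 27, None, 1, 30, None, 7, 29, 31, None, None, None, None, None, 46]


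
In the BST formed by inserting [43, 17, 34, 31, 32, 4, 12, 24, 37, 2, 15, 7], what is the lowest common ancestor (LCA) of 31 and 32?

Tree insertion order: [43, 17, 34, 31, 32, 4, 12, 24, 37, 2, 15, 7]
Tree (level-order array): [43, 17, None, 4, 34, 2, 12, 31, 37, None, None, 7, 15, 24, 32]
In a BST, the LCA of p=31, q=32 is the first node v on the
root-to-leaf path with p <= v <= q (go left if both < v, right if both > v).
Walk from root:
  at 43: both 31 and 32 < 43, go left
  at 17: both 31 and 32 > 17, go right
  at 34: both 31 and 32 < 34, go left
  at 31: 31 <= 31 <= 32, this is the LCA
LCA = 31


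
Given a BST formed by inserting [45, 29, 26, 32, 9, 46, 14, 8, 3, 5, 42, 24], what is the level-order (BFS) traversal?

Tree insertion order: [45, 29, 26, 32, 9, 46, 14, 8, 3, 5, 42, 24]
Tree (level-order array): [45, 29, 46, 26, 32, None, None, 9, None, None, 42, 8, 14, None, None, 3, None, None, 24, None, 5]
BFS from the root, enqueuing left then right child of each popped node:
  queue [45] -> pop 45, enqueue [29, 46], visited so far: [45]
  queue [29, 46] -> pop 29, enqueue [26, 32], visited so far: [45, 29]
  queue [46, 26, 32] -> pop 46, enqueue [none], visited so far: [45, 29, 46]
  queue [26, 32] -> pop 26, enqueue [9], visited so far: [45, 29, 46, 26]
  queue [32, 9] -> pop 32, enqueue [42], visited so far: [45, 29, 46, 26, 32]
  queue [9, 42] -> pop 9, enqueue [8, 14], visited so far: [45, 29, 46, 26, 32, 9]
  queue [42, 8, 14] -> pop 42, enqueue [none], visited so far: [45, 29, 46, 26, 32, 9, 42]
  queue [8, 14] -> pop 8, enqueue [3], visited so far: [45, 29, 46, 26, 32, 9, 42, 8]
  queue [14, 3] -> pop 14, enqueue [24], visited so far: [45, 29, 46, 26, 32, 9, 42, 8, 14]
  queue [3, 24] -> pop 3, enqueue [5], visited so far: [45, 29, 46, 26, 32, 9, 42, 8, 14, 3]
  queue [24, 5] -> pop 24, enqueue [none], visited so far: [45, 29, 46, 26, 32, 9, 42, 8, 14, 3, 24]
  queue [5] -> pop 5, enqueue [none], visited so far: [45, 29, 46, 26, 32, 9, 42, 8, 14, 3, 24, 5]
Result: [45, 29, 46, 26, 32, 9, 42, 8, 14, 3, 24, 5]


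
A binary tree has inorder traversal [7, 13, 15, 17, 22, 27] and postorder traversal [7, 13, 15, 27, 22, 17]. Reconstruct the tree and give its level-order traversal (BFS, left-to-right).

Inorder:   [7, 13, 15, 17, 22, 27]
Postorder: [7, 13, 15, 27, 22, 17]
Algorithm: postorder visits root last, so walk postorder right-to-left;
each value is the root of the current inorder slice — split it at that
value, recurse on the right subtree first, then the left.
Recursive splits:
  root=17; inorder splits into left=[7, 13, 15], right=[22, 27]
  root=22; inorder splits into left=[], right=[27]
  root=27; inorder splits into left=[], right=[]
  root=15; inorder splits into left=[7, 13], right=[]
  root=13; inorder splits into left=[7], right=[]
  root=7; inorder splits into left=[], right=[]
Reconstructed level-order: [17, 15, 22, 13, 27, 7]


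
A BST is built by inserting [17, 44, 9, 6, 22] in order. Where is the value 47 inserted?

Starting tree (level order): [17, 9, 44, 6, None, 22]
Insertion path: 17 -> 44
Result: insert 47 as right child of 44
Final tree (level order): [17, 9, 44, 6, None, 22, 47]


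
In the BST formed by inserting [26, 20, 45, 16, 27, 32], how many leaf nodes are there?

Tree built from: [26, 20, 45, 16, 27, 32]
Tree (level-order array): [26, 20, 45, 16, None, 27, None, None, None, None, 32]
Rule: A leaf has 0 children.
Per-node child counts:
  node 26: 2 child(ren)
  node 20: 1 child(ren)
  node 16: 0 child(ren)
  node 45: 1 child(ren)
  node 27: 1 child(ren)
  node 32: 0 child(ren)
Matching nodes: [16, 32]
Count of leaf nodes: 2


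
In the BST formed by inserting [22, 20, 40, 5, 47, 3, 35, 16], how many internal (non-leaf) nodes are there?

Tree built from: [22, 20, 40, 5, 47, 3, 35, 16]
Tree (level-order array): [22, 20, 40, 5, None, 35, 47, 3, 16]
Rule: An internal node has at least one child.
Per-node child counts:
  node 22: 2 child(ren)
  node 20: 1 child(ren)
  node 5: 2 child(ren)
  node 3: 0 child(ren)
  node 16: 0 child(ren)
  node 40: 2 child(ren)
  node 35: 0 child(ren)
  node 47: 0 child(ren)
Matching nodes: [22, 20, 5, 40]
Count of internal (non-leaf) nodes: 4


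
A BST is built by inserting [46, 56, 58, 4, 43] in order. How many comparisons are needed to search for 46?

Search path for 46: 46
Found: True
Comparisons: 1


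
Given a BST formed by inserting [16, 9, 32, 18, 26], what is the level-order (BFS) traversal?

Tree insertion order: [16, 9, 32, 18, 26]
Tree (level-order array): [16, 9, 32, None, None, 18, None, None, 26]
BFS from the root, enqueuing left then right child of each popped node:
  queue [16] -> pop 16, enqueue [9, 32], visited so far: [16]
  queue [9, 32] -> pop 9, enqueue [none], visited so far: [16, 9]
  queue [32] -> pop 32, enqueue [18], visited so far: [16, 9, 32]
  queue [18] -> pop 18, enqueue [26], visited so far: [16, 9, 32, 18]
  queue [26] -> pop 26, enqueue [none], visited so far: [16, 9, 32, 18, 26]
Result: [16, 9, 32, 18, 26]


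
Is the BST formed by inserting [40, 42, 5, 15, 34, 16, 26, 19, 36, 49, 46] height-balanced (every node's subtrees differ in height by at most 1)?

Tree (level-order array): [40, 5, 42, None, 15, None, 49, None, 34, 46, None, 16, 36, None, None, None, 26, None, None, 19]
Definition: a tree is height-balanced if, at every node, |h(left) - h(right)| <= 1 (empty subtree has height -1).
Bottom-up per-node check:
  node 19: h_left=-1, h_right=-1, diff=0 [OK], height=0
  node 26: h_left=0, h_right=-1, diff=1 [OK], height=1
  node 16: h_left=-1, h_right=1, diff=2 [FAIL (|-1-1|=2 > 1)], height=2
  node 36: h_left=-1, h_right=-1, diff=0 [OK], height=0
  node 34: h_left=2, h_right=0, diff=2 [FAIL (|2-0|=2 > 1)], height=3
  node 15: h_left=-1, h_right=3, diff=4 [FAIL (|-1-3|=4 > 1)], height=4
  node 5: h_left=-1, h_right=4, diff=5 [FAIL (|-1-4|=5 > 1)], height=5
  node 46: h_left=-1, h_right=-1, diff=0 [OK], height=0
  node 49: h_left=0, h_right=-1, diff=1 [OK], height=1
  node 42: h_left=-1, h_right=1, diff=2 [FAIL (|-1-1|=2 > 1)], height=2
  node 40: h_left=5, h_right=2, diff=3 [FAIL (|5-2|=3 > 1)], height=6
Node 16 violates the condition: |-1 - 1| = 2 > 1.
Result: Not balanced


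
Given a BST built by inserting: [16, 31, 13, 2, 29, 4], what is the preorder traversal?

Tree insertion order: [16, 31, 13, 2, 29, 4]
Tree (level-order array): [16, 13, 31, 2, None, 29, None, None, 4]
Preorder traversal: [16, 13, 2, 4, 31, 29]


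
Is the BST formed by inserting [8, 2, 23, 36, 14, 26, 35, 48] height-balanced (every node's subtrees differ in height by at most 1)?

Tree (level-order array): [8, 2, 23, None, None, 14, 36, None, None, 26, 48, None, 35]
Definition: a tree is height-balanced if, at every node, |h(left) - h(right)| <= 1 (empty subtree has height -1).
Bottom-up per-node check:
  node 2: h_left=-1, h_right=-1, diff=0 [OK], height=0
  node 14: h_left=-1, h_right=-1, diff=0 [OK], height=0
  node 35: h_left=-1, h_right=-1, diff=0 [OK], height=0
  node 26: h_left=-1, h_right=0, diff=1 [OK], height=1
  node 48: h_left=-1, h_right=-1, diff=0 [OK], height=0
  node 36: h_left=1, h_right=0, diff=1 [OK], height=2
  node 23: h_left=0, h_right=2, diff=2 [FAIL (|0-2|=2 > 1)], height=3
  node 8: h_left=0, h_right=3, diff=3 [FAIL (|0-3|=3 > 1)], height=4
Node 23 violates the condition: |0 - 2| = 2 > 1.
Result: Not balanced


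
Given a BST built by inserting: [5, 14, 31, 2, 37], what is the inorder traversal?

Tree insertion order: [5, 14, 31, 2, 37]
Tree (level-order array): [5, 2, 14, None, None, None, 31, None, 37]
Inorder traversal: [2, 5, 14, 31, 37]


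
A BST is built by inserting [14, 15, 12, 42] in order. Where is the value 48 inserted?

Starting tree (level order): [14, 12, 15, None, None, None, 42]
Insertion path: 14 -> 15 -> 42
Result: insert 48 as right child of 42
Final tree (level order): [14, 12, 15, None, None, None, 42, None, 48]


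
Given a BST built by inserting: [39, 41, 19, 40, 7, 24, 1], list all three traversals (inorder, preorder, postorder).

Tree insertion order: [39, 41, 19, 40, 7, 24, 1]
Tree (level-order array): [39, 19, 41, 7, 24, 40, None, 1]
Inorder (L, root, R): [1, 7, 19, 24, 39, 40, 41]
Preorder (root, L, R): [39, 19, 7, 1, 24, 41, 40]
Postorder (L, R, root): [1, 7, 24, 19, 40, 41, 39]


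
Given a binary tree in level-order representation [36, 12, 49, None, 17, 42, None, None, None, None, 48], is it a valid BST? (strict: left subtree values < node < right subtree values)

Level-order array: [36, 12, 49, None, 17, 42, None, None, None, None, 48]
Validate using subtree bounds (lo, hi): at each node, require lo < value < hi,
then recurse left with hi=value and right with lo=value.
Preorder trace (stopping at first violation):
  at node 36 with bounds (-inf, +inf): OK
  at node 12 with bounds (-inf, 36): OK
  at node 17 with bounds (12, 36): OK
  at node 49 with bounds (36, +inf): OK
  at node 42 with bounds (36, 49): OK
  at node 48 with bounds (42, 49): OK
No violation found at any node.
Result: Valid BST


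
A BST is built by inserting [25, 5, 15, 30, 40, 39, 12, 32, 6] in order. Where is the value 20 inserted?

Starting tree (level order): [25, 5, 30, None, 15, None, 40, 12, None, 39, None, 6, None, 32]
Insertion path: 25 -> 5 -> 15
Result: insert 20 as right child of 15
Final tree (level order): [25, 5, 30, None, 15, None, 40, 12, 20, 39, None, 6, None, None, None, 32]


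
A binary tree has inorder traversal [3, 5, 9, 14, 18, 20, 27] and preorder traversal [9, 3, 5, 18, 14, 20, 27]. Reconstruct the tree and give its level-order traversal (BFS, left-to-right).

Inorder:  [3, 5, 9, 14, 18, 20, 27]
Preorder: [9, 3, 5, 18, 14, 20, 27]
Algorithm: preorder visits root first, so consume preorder in order;
for each root, split the current inorder slice at that value into
left-subtree inorder and right-subtree inorder, then recurse.
Recursive splits:
  root=9; inorder splits into left=[3, 5], right=[14, 18, 20, 27]
  root=3; inorder splits into left=[], right=[5]
  root=5; inorder splits into left=[], right=[]
  root=18; inorder splits into left=[14], right=[20, 27]
  root=14; inorder splits into left=[], right=[]
  root=20; inorder splits into left=[], right=[27]
  root=27; inorder splits into left=[], right=[]
Reconstructed level-order: [9, 3, 18, 5, 14, 20, 27]


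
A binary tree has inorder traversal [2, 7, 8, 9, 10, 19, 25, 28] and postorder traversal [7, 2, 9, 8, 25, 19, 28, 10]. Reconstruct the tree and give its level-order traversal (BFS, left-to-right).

Inorder:   [2, 7, 8, 9, 10, 19, 25, 28]
Postorder: [7, 2, 9, 8, 25, 19, 28, 10]
Algorithm: postorder visits root last, so walk postorder right-to-left;
each value is the root of the current inorder slice — split it at that
value, recurse on the right subtree first, then the left.
Recursive splits:
  root=10; inorder splits into left=[2, 7, 8, 9], right=[19, 25, 28]
  root=28; inorder splits into left=[19, 25], right=[]
  root=19; inorder splits into left=[], right=[25]
  root=25; inorder splits into left=[], right=[]
  root=8; inorder splits into left=[2, 7], right=[9]
  root=9; inorder splits into left=[], right=[]
  root=2; inorder splits into left=[], right=[7]
  root=7; inorder splits into left=[], right=[]
Reconstructed level-order: [10, 8, 28, 2, 9, 19, 7, 25]


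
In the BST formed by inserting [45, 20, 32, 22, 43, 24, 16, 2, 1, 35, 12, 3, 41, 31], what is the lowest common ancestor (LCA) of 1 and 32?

Tree insertion order: [45, 20, 32, 22, 43, 24, 16, 2, 1, 35, 12, 3, 41, 31]
Tree (level-order array): [45, 20, None, 16, 32, 2, None, 22, 43, 1, 12, None, 24, 35, None, None, None, 3, None, None, 31, None, 41]
In a BST, the LCA of p=1, q=32 is the first node v on the
root-to-leaf path with p <= v <= q (go left if both < v, right if both > v).
Walk from root:
  at 45: both 1 and 32 < 45, go left
  at 20: 1 <= 20 <= 32, this is the LCA
LCA = 20


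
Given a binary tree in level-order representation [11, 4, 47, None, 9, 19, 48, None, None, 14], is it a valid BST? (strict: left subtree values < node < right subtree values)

Level-order array: [11, 4, 47, None, 9, 19, 48, None, None, 14]
Validate using subtree bounds (lo, hi): at each node, require lo < value < hi,
then recurse left with hi=value and right with lo=value.
Preorder trace (stopping at first violation):
  at node 11 with bounds (-inf, +inf): OK
  at node 4 with bounds (-inf, 11): OK
  at node 9 with bounds (4, 11): OK
  at node 47 with bounds (11, +inf): OK
  at node 19 with bounds (11, 47): OK
  at node 14 with bounds (11, 19): OK
  at node 48 with bounds (47, +inf): OK
No violation found at any node.
Result: Valid BST


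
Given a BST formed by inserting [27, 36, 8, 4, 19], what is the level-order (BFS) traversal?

Tree insertion order: [27, 36, 8, 4, 19]
Tree (level-order array): [27, 8, 36, 4, 19]
BFS from the root, enqueuing left then right child of each popped node:
  queue [27] -> pop 27, enqueue [8, 36], visited so far: [27]
  queue [8, 36] -> pop 8, enqueue [4, 19], visited so far: [27, 8]
  queue [36, 4, 19] -> pop 36, enqueue [none], visited so far: [27, 8, 36]
  queue [4, 19] -> pop 4, enqueue [none], visited so far: [27, 8, 36, 4]
  queue [19] -> pop 19, enqueue [none], visited so far: [27, 8, 36, 4, 19]
Result: [27, 8, 36, 4, 19]


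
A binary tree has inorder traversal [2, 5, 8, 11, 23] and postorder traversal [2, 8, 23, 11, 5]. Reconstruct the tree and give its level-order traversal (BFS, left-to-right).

Inorder:   [2, 5, 8, 11, 23]
Postorder: [2, 8, 23, 11, 5]
Algorithm: postorder visits root last, so walk postorder right-to-left;
each value is the root of the current inorder slice — split it at that
value, recurse on the right subtree first, then the left.
Recursive splits:
  root=5; inorder splits into left=[2], right=[8, 11, 23]
  root=11; inorder splits into left=[8], right=[23]
  root=23; inorder splits into left=[], right=[]
  root=8; inorder splits into left=[], right=[]
  root=2; inorder splits into left=[], right=[]
Reconstructed level-order: [5, 2, 11, 8, 23]


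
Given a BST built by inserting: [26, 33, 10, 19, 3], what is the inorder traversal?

Tree insertion order: [26, 33, 10, 19, 3]
Tree (level-order array): [26, 10, 33, 3, 19]
Inorder traversal: [3, 10, 19, 26, 33]


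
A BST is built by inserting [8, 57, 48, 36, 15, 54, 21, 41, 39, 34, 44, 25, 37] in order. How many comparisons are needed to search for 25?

Search path for 25: 8 -> 57 -> 48 -> 36 -> 15 -> 21 -> 34 -> 25
Found: True
Comparisons: 8


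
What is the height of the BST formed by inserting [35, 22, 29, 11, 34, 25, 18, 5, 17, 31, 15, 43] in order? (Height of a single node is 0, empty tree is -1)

Insertion order: [35, 22, 29, 11, 34, 25, 18, 5, 17, 31, 15, 43]
Tree (level-order array): [35, 22, 43, 11, 29, None, None, 5, 18, 25, 34, None, None, 17, None, None, None, 31, None, 15]
Compute height bottom-up (empty subtree = -1):
  height(5) = 1 + max(-1, -1) = 0
  height(15) = 1 + max(-1, -1) = 0
  height(17) = 1 + max(0, -1) = 1
  height(18) = 1 + max(1, -1) = 2
  height(11) = 1 + max(0, 2) = 3
  height(25) = 1 + max(-1, -1) = 0
  height(31) = 1 + max(-1, -1) = 0
  height(34) = 1 + max(0, -1) = 1
  height(29) = 1 + max(0, 1) = 2
  height(22) = 1 + max(3, 2) = 4
  height(43) = 1 + max(-1, -1) = 0
  height(35) = 1 + max(4, 0) = 5
Height = 5


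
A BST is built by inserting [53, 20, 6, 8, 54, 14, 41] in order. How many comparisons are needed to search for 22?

Search path for 22: 53 -> 20 -> 41
Found: False
Comparisons: 3


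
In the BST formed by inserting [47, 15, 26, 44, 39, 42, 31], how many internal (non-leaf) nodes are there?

Tree built from: [47, 15, 26, 44, 39, 42, 31]
Tree (level-order array): [47, 15, None, None, 26, None, 44, 39, None, 31, 42]
Rule: An internal node has at least one child.
Per-node child counts:
  node 47: 1 child(ren)
  node 15: 1 child(ren)
  node 26: 1 child(ren)
  node 44: 1 child(ren)
  node 39: 2 child(ren)
  node 31: 0 child(ren)
  node 42: 0 child(ren)
Matching nodes: [47, 15, 26, 44, 39]
Count of internal (non-leaf) nodes: 5


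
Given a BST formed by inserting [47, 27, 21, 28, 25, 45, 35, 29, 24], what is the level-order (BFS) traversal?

Tree insertion order: [47, 27, 21, 28, 25, 45, 35, 29, 24]
Tree (level-order array): [47, 27, None, 21, 28, None, 25, None, 45, 24, None, 35, None, None, None, 29]
BFS from the root, enqueuing left then right child of each popped node:
  queue [47] -> pop 47, enqueue [27], visited so far: [47]
  queue [27] -> pop 27, enqueue [21, 28], visited so far: [47, 27]
  queue [21, 28] -> pop 21, enqueue [25], visited so far: [47, 27, 21]
  queue [28, 25] -> pop 28, enqueue [45], visited so far: [47, 27, 21, 28]
  queue [25, 45] -> pop 25, enqueue [24], visited so far: [47, 27, 21, 28, 25]
  queue [45, 24] -> pop 45, enqueue [35], visited so far: [47, 27, 21, 28, 25, 45]
  queue [24, 35] -> pop 24, enqueue [none], visited so far: [47, 27, 21, 28, 25, 45, 24]
  queue [35] -> pop 35, enqueue [29], visited so far: [47, 27, 21, 28, 25, 45, 24, 35]
  queue [29] -> pop 29, enqueue [none], visited so far: [47, 27, 21, 28, 25, 45, 24, 35, 29]
Result: [47, 27, 21, 28, 25, 45, 24, 35, 29]


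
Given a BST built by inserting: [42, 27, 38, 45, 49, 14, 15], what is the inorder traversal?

Tree insertion order: [42, 27, 38, 45, 49, 14, 15]
Tree (level-order array): [42, 27, 45, 14, 38, None, 49, None, 15]
Inorder traversal: [14, 15, 27, 38, 42, 45, 49]
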